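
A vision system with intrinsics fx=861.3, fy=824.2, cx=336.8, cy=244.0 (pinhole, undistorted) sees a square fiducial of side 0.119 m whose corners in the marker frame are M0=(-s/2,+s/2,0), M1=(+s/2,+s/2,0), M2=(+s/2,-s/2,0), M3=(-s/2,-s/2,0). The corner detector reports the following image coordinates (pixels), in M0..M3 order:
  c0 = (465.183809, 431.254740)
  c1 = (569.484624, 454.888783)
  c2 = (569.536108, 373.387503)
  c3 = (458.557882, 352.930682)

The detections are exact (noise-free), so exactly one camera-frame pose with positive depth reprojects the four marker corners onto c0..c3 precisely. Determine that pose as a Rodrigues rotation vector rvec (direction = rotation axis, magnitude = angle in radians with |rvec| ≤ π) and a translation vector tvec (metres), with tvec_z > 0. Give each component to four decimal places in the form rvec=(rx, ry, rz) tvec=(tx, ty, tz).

Intrinsics K: fx=861.3, fy=824.2, cx=336.8, cy=244.0
Marker side s = 0.119 m; corners in marker frame (Z=0):
  M0 = (-0.0595, +0.0595, 0)
  M1 = (+0.0595, +0.0595, 0)
  M2 = (+0.0595, -0.0595, 0)
  M3 = (-0.0595, -0.0595, 0)
Detected image corners:
  c0 = (465.183809, 431.254740) px
  c1 = (569.484624, 454.888783) px
  c2 = (569.536108, 373.387503) px
  c3 = (458.557882, 352.930682) px
Planar DLT: solve 8×8 A·h = b for H (H[2,2]=1):
  H  [+655.08735 +304.84941 +514.19960]
  H  [-8.61135 +887.23062 +404.07366]
  H  [-0.48198 +0.53602 +1.00000]
B = K⁻¹H; ‖b₁‖=1.072608, ‖b₂‖=1.072608; λ = 2/(‖b₁‖+‖b₂‖) = 0.932307, sign → tz>0 ⇒ λ=+0.932307
r₁ = λ·B[:,0] = (+0.88481,+0.12329,-0.44935); r₂ = λ·B[:,1] = (+0.13457,+0.85566,+0.49974)
r₃ = r₁×r₂ = (+0.44610,-0.50264,+0.74050); SVD([r₁ r₂ r₃]) → R = UVᵀ:
  R  [+0.88481 +0.13457 +0.44610]
  R  [+0.12329 +0.85566 -0.50264]
  R  [-0.44935 +0.49974 +0.74050]
t = (+0.19202, +0.18107, +0.93231) m
tr R = 2.480972; θ = arccos((tr R − 1)/2) = 0.737003 rad = 42.227°
axis k = ((R−Rᵀ)₃₂, (R−Rᵀ)₁₃, (R−Rᵀ)₂₁) / (2 sinθ) = (+0.745735, +0.666190, -0.008391)
rvec = θ·k = (+0.549609, +0.490984, -0.006184)

rvec=(0.5496, 0.4910, -0.0062) tvec=(0.1920, 0.1811, 0.9323)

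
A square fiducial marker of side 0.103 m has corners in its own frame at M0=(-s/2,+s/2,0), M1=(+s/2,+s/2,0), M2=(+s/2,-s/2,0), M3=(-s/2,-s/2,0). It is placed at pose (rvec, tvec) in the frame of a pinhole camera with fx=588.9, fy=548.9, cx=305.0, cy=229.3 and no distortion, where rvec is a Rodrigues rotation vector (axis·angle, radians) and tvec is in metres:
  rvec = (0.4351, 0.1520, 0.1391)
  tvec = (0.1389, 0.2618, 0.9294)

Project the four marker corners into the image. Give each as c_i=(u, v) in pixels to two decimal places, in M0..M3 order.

Intrinsics K: fx=588.9, fy=548.9, cx=305.0, cy=229.3
Marker side s = 0.103 m; corners in marker frame (Z=0):
  M0 = (-0.0515, +0.0515, 0)
  M1 = (+0.0515, +0.0515, 0)
  M2 = (+0.0515, -0.0515, 0)
  M3 = (-0.0515, -0.0515, 0)
rvec = (0.4351, 0.1520, 0.1391), |rvec| = θ = 0.48142 rad = 27.583°
Rodrigues: sinθ=0.46304, 1−cosθ=0.11366; R = I + sinθ·[k]× + (1−cosθ)·[k]×²:
    [+0.97918 -0.10135 +0.17588]
    [+0.16622 +0.89767 -0.40812]
    [-0.11652 +0.42886 +0.89583]
t = (0.1389, 0.2618, 0.9294) m
M0: Pc = R·M0+t = (+0.08325, +0.29947, +0.95749); u = 588.9·(+0.08325)/0.95749 + 305.0 = 356.2042, v = 548.9·(+0.29947)/0.95749 + 229.3 = 400.9774
M1: Pc = R·M1+t = (+0.18411, +0.31659, +0.94549); u = 588.9·(+0.18411)/0.94549 + 305.0 = 419.6725, v = 548.9·(+0.31659)/0.94549 + 229.3 = 413.0960
M2: Pc = R·M2+t = (+0.19455, +0.22413, +0.90131); u = 588.9·(+0.19455)/0.90131 + 305.0 = 432.1135, v = 548.9·(+0.22413)/0.90131 + 229.3 = 365.7955
M3: Pc = R·M3+t = (+0.09369, +0.20701, +0.91331); u = 588.9·(+0.09369)/0.91331 + 305.0 = 365.4121, v = 548.9·(+0.20701)/0.91331 + 229.3 = 353.7123

c0=(356.20, 400.98) c1=(419.67, 413.10) c2=(432.11, 365.80) c3=(365.41, 353.71)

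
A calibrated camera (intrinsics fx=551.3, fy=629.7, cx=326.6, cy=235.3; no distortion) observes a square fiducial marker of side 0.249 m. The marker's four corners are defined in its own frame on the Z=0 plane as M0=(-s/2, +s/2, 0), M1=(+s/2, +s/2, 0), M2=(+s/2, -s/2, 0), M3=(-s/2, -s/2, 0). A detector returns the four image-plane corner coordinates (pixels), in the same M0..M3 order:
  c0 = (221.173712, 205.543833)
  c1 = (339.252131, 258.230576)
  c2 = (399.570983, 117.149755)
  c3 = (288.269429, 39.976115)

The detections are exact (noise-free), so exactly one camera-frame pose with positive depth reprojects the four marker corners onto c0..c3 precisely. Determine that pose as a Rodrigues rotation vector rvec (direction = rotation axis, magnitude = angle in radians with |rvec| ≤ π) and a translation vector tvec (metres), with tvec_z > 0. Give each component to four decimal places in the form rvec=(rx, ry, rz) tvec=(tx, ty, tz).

rvec=(0.2204, -0.5673, 0.4102) tvec=(-0.0180, -0.1138, 0.9339)

Intrinsics K: fx=551.3, fy=629.7, cx=326.6, cy=235.3
Marker side s = 0.249 m; corners in marker frame (Z=0):
  M0 = (-0.1245, +0.1245, 0)
  M1 = (+0.1245, +0.1245, 0)
  M2 = (+0.1245, -0.1245, 0)
  M3 = (-0.1245, -0.1245, 0)
Detected image corners:
  c0 = (221.173712, 205.543833) px
  c1 = (339.252131, 258.230576) px
  c2 = (399.570983, 117.149755) px
  c3 = (288.269429, 39.976115) px
Planar DLT: solve 8×8 A·h = b for H (H[2,2]=1):
  H  [+648.19387 -224.77793 +315.97258]
  H  [+353.40295 +627.03408 +158.57194]
  H  [+0.60060 +0.09632 +1.00000]
B = K⁻¹H; ‖b₁‖=1.070733, ‖b₂‖=1.070733; λ = 2/(‖b₁‖+‖b₂‖) = 0.933939, sign → tz>0 ⇒ λ=+0.933939
r₁ = λ·B[:,0] = (+0.76578,+0.31455,+0.56093); r₂ = λ·B[:,1] = (-0.43408,+0.89637,+0.08995)
r₃ = r₁×r₂ = (-0.47451,-0.31237,+0.82296); SVD([r₁ r₂ r₃]) → R = UVᵀ:
  R  [+0.76578 -0.43408 -0.47451]
  R  [+0.31455 +0.89637 -0.31237]
  R  [+0.56093 +0.08995 +0.82296]
t = (-0.01800, -0.11380, +0.93394) m
tr R = 2.485117; θ = arccos((tr R − 1)/2) = 0.733914 rad = 42.050°
axis k = ((R−Rᵀ)₃₂, (R−Rᵀ)₁₃, (R−Rᵀ)₂₁) / (2 sinθ) = (+0.300341, -0.772963, +0.558859)
rvec = θ·k = (+0.220424, -0.567289, +0.410155)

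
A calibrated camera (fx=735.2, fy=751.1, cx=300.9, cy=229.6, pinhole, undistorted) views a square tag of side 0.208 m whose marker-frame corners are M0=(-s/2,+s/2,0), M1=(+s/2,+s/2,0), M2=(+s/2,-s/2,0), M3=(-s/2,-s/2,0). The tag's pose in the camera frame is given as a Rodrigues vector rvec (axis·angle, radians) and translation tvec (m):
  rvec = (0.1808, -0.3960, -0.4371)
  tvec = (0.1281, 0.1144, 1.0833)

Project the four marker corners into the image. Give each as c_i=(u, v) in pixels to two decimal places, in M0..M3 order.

Intrinsics K: fx=735.2, fy=751.1, cx=300.9, cy=229.6
Marker side s = 0.208 m; corners in marker frame (Z=0):
  M0 = (-0.1040, +0.1040, 0)
  M1 = (+0.1040, +0.1040, 0)
  M2 = (+0.1040, -0.1040, 0)
  M3 = (-0.1040, -0.1040, 0)
rvec = (0.1808, -0.3960, -0.4371), |rvec| = θ = 0.61690 rad = 35.346°
Rodrigues: sinθ=0.57851, 1−cosθ=0.18432; R = I + sinθ·[k]× + (1−cosθ)·[k]×²:
    [+0.83151 +0.37522 -0.40963]
    [-0.44458 +0.89163 -0.08571]
    [+0.33308 +0.25338 +0.90821]
t = (0.1281, 0.1144, 1.0833) m
M0: Pc = R·M0+t = (+0.08065, +0.25337, +1.07501); u = 735.2·(+0.08065)/1.07501 + 300.9 = 356.0537, v = 751.1·(+0.25337)/1.07501 + 229.6 = 406.6240
M1: Pc = R·M1+t = (+0.25360, +0.16089, +1.14429); u = 735.2·(+0.25360)/1.14429 + 300.9 = 463.8363, v = 751.1·(+0.16089)/1.14429 + 229.6 = 335.2087
M2: Pc = R·M2+t = (+0.17555, -0.02457, +1.09159); u = 735.2·(+0.17555)/1.09159 + 300.9 = 419.1381, v = 751.1·(-0.02457)/1.09159 + 229.6 = 212.6970
M3: Pc = R·M3+t = (+0.00260, +0.06791, +1.02231); u = 735.2·(+0.00260)/1.02231 + 300.9 = 302.7697, v = 751.1·(+0.06791)/1.02231 + 229.6 = 279.4915

c0=(356.05, 406.62) c1=(463.84, 335.21) c2=(419.14, 212.70) c3=(302.77, 279.49)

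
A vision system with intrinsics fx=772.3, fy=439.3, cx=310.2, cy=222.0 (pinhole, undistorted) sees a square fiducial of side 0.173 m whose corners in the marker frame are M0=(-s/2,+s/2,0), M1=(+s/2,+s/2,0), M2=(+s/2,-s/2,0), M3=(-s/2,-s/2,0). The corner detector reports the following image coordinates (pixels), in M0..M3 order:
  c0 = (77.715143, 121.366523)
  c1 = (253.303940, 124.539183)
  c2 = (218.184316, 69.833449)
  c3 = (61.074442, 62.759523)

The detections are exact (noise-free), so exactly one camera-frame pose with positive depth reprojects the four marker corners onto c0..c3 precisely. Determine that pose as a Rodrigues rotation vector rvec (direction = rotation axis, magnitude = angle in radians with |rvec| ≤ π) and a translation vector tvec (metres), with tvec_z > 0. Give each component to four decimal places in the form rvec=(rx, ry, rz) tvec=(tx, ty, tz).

Intrinsics K: fx=772.3, fy=439.3, cx=310.2, cy=222.0
Marker side s = 0.173 m; corners in marker frame (Z=0):
  M0 = (-0.0865, +0.0865, 0)
  M1 = (+0.0865, +0.0865, 0)
  M2 = (+0.0865, -0.0865, 0)
  M3 = (-0.0865, -0.0865, 0)
Detected image corners:
  c0 = (77.715143, 121.366523) px
  c1 = (253.303940, 124.539183) px
  c2 = (218.184316, 69.833449) px
  c3 = (61.074442, 62.759523) px
Planar DLT: solve 8×8 A·h = b for H (H[2,2]=1):
  H  [+1028.83629 +42.78663 +155.09839]
  H  [+74.08403 +259.47271 +92.97740]
  H  [+0.46260 -0.71408 +1.00000]
B = K⁻¹H; ‖b₁‖=1.237899, ‖b₂‖=1.237899; λ = 2/(‖b₁‖+‖b₂‖) = 0.807820, sign → tz>0 ⇒ λ=+0.807820
r₁ = λ·B[:,0] = (+0.92606,-0.05262,+0.37370); r₂ = λ·B[:,1] = (+0.27645,+0.76865,-0.57685)
r₃ = r₁×r₂ = (-0.25689,+0.63750,+0.72636); SVD([r₁ r₂ r₃]) → R = UVᵀ:
  R  [+0.92606 +0.27645 -0.25689]
  R  [-0.05262 +0.76865 +0.63750]
  R  [+0.37370 -0.57685 +0.72636]
t = (-0.16224, -0.23726, +0.80782) m
tr R = 2.421066; θ = arccos((tr R − 1)/2) = 0.780541 rad = 44.722°
axis k = ((R−Rᵀ)₃₂, (R−Rᵀ)₁₃, (R−Rᵀ)₂₁) / (2 sinθ) = (-0.862877, -0.448073, -0.233823)
rvec = θ·k = (-0.673511, -0.349740, -0.182508)

rvec=(-0.6735, -0.3497, -0.1825) tvec=(-0.1622, -0.2373, 0.8078)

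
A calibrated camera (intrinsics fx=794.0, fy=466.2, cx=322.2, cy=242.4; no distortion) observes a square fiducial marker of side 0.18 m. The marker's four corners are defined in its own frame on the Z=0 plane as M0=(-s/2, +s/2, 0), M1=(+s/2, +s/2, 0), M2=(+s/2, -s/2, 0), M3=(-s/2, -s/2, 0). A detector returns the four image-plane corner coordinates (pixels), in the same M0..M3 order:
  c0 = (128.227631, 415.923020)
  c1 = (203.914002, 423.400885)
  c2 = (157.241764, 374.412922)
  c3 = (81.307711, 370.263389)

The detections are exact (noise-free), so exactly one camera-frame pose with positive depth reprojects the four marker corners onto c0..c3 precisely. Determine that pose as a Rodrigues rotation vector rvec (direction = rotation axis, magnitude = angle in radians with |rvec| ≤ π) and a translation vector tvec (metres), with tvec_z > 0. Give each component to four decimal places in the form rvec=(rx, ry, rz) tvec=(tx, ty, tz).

rvec=(0.4803, 0.5577, -0.2435) tvec=(-0.2987, 0.4346, 1.3150)

Intrinsics K: fx=794.0, fy=466.2, cx=322.2, cy=242.4
Marker side s = 0.18 m; corners in marker frame (Z=0):
  M0 = (-0.0900, +0.0900, 0)
  M1 = (+0.0900, +0.0900, 0)
  M2 = (+0.0900, -0.0900, 0)
  M3 = (-0.0900, -0.0900, 0)
Detected image corners:
  c0 = (128.227631, 415.923020) px
  c1 = (203.914002, 423.400885) px
  c2 = (157.241764, 374.412922) px
  c3 = (81.307711, 370.263389) px
Planar DLT: solve 8×8 A·h = b for H (H[2,2]=1):
  H  [+360.48573 +300.04125 +141.81315]
  H  [-135.84815 +373.68135 +396.48641]
  H  [-0.42520 +0.28062 +1.00000]
B = K⁻¹H; ‖b₁‖=0.760469, ‖b₂‖=0.760469; λ = 2/(‖b₁‖+‖b₂‖) = 1.314978, sign → tz>0 ⇒ λ=+1.314978
r₁ = λ·B[:,0] = (+0.82391,-0.09246,-0.55913); r₂ = λ·B[:,1] = (+0.34717,+0.86215,+0.36901)
r₃ = r₁×r₂ = (+0.44794,-0.49814,+0.74243); SVD([r₁ r₂ r₃]) → R = UVᵀ:
  R  [+0.82391 +0.34717 +0.44794]
  R  [-0.09246 +0.86215 -0.49814]
  R  [-0.55913 +0.36901 +0.74243]
t = (-0.29875, +0.43462, +1.31498) m
tr R = 2.428492; θ = arccos((tr R − 1)/2) = 0.775250 rad = 44.419°
axis k = ((R−Rᵀ)₃₂, (R−Rᵀ)₁₃, (R−Rᵀ)₂₁) / (2 sinθ) = (+0.619486, +0.719443, -0.314068)
rvec = θ·k = (+0.480257, +0.557748, -0.243481)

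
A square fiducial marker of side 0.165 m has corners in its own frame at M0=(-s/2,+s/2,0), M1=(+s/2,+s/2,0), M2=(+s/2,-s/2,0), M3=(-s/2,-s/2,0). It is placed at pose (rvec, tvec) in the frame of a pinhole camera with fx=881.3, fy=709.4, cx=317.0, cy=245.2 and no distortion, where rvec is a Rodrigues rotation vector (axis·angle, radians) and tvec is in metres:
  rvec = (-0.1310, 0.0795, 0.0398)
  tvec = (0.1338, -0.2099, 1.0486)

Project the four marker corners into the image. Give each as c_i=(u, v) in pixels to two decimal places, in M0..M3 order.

Intrinsics K: fx=881.3, fy=709.4, cx=317.0, cy=245.2
Marker side s = 0.165 m; corners in marker frame (Z=0):
  M0 = (-0.0825, +0.0825, 0)
  M1 = (+0.0825, +0.0825, 0)
  M2 = (+0.0825, -0.0825, 0)
  M3 = (-0.0825, -0.0825, 0)
rvec = (-0.1310, 0.0795, 0.0398), |rvec| = θ = 0.15832 rad = 9.071°
Rodrigues: sinθ=0.15766, 1−cosθ=0.01251; R = I + sinθ·[k]× + (1−cosθ)·[k]×²:
    [+0.99606 -0.04483 +0.07657]
    [+0.03444 +0.99065 +0.13203]
    [-0.08177 -0.12887 +0.98828]
t = (0.1338, -0.2099, 1.0486) m
M0: Pc = R·M0+t = (+0.04793, -0.13101, +1.04471); u = 881.3·(+0.04793)/1.04471 + 317.0 = 357.4302, v = 709.4·(-0.13101)/1.04471 + 245.2 = 156.2374
M1: Pc = R·M1+t = (+0.21228, -0.12533, +1.03122); u = 881.3·(+0.21228)/1.03122 + 317.0 = 498.4148, v = 709.4·(-0.12533)/1.03122 + 245.2 = 158.9824
M2: Pc = R·M2+t = (+0.21967, -0.28879, +1.05249); u = 881.3·(+0.21967)/1.05249 + 317.0 = 500.9434, v = 709.4·(-0.28879)/1.05249 + 245.2 = 50.5507
M3: Pc = R·M3+t = (+0.05532, -0.29447, +1.06598); u = 881.3·(+0.05532)/1.06598 + 317.0 = 362.7391, v = 709.4·(-0.29447)/1.06598 + 245.2 = 49.2329

c0=(357.43, 156.24) c1=(498.41, 158.98) c2=(500.94, 50.55) c3=(362.74, 49.23)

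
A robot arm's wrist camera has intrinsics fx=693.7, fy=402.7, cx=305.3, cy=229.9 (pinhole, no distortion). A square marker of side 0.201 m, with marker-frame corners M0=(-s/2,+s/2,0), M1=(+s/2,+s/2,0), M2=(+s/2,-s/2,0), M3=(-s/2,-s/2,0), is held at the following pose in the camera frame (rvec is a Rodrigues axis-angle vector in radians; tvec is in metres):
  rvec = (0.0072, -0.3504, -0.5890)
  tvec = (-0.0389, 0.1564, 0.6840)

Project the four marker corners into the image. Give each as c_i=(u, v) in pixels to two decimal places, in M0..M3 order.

c0=(240.19, 409.22) c1=(394.48, 332.57) c2=(289.93, 240.10) c3=(119.98, 309.97)

Intrinsics K: fx=693.7, fy=402.7, cx=305.3, cy=229.9
Marker side s = 0.201 m; corners in marker frame (Z=0):
  M0 = (-0.1005, +0.1005, 0)
  M1 = (+0.1005, +0.1005, 0)
  M2 = (+0.1005, -0.1005, 0)
  M3 = (-0.1005, -0.1005, 0)
rvec = (0.0072, -0.3504, -0.5890), |rvec| = θ = 0.68539 rad = 39.270°
Rodrigues: sinθ=0.63297, 1−cosθ=0.22582; R = I + sinθ·[k]× + (1−cosθ)·[k]×²:
    [+0.77420 +0.54274 -0.32564]
    [-0.54517 +0.83320 +0.09257]
    [+0.32156 +0.10587 +0.94095]
t = (-0.0389, 0.1564, 0.6840) m
M0: Pc = R·M0+t = (-0.06216, +0.29493, +0.66232); u = 693.7·(-0.06216)/0.66232 + 305.3 = 240.1938, v = 402.7·(+0.29493)/0.66232 + 229.9 = 409.2187
M1: Pc = R·M1+t = (+0.09345, +0.18535, +0.72696); u = 693.7·(+0.09345)/0.72696 + 305.3 = 394.4776, v = 402.7·(+0.18535)/0.72696 + 229.9 = 332.5735
M2: Pc = R·M2+t = (-0.01564, +0.01787, +0.70568); u = 693.7·(-0.01564)/0.70568 + 305.3 = 289.9268, v = 402.7·(+0.01787)/0.70568 + 229.9 = 240.0999
M3: Pc = R·M3+t = (-0.17125, +0.12745, +0.64104); u = 693.7·(-0.17125)/0.64104 + 305.3 = 119.9800, v = 402.7·(+0.12745)/0.64104 + 229.9 = 309.9653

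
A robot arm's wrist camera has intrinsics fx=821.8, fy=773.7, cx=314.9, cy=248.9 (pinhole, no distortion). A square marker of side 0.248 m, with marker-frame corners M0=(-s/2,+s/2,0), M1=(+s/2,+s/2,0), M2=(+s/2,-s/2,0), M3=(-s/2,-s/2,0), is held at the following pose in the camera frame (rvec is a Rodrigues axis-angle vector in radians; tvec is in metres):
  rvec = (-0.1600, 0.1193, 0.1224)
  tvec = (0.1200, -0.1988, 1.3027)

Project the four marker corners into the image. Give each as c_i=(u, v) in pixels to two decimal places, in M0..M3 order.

c0=(303.26, 194.63) c1=(461.35, 210.19) c2=(477.56, 67.31) c3=(323.52, 55.58)

Intrinsics K: fx=821.8, fy=773.7, cx=314.9, cy=248.9
Marker side s = 0.248 m; corners in marker frame (Z=0):
  M0 = (-0.1240, +0.1240, 0)
  M1 = (+0.1240, +0.1240, 0)
  M2 = (+0.1240, -0.1240, 0)
  M3 = (-0.1240, -0.1240, 0)
rvec = (-0.1600, 0.1193, 0.1224), |rvec| = θ = 0.23412 rad = 13.414°
Rodrigues: sinθ=0.23199, 1−cosθ=0.02728; R = I + sinθ·[k]× + (1−cosθ)·[k]×²:
    [+0.98546 -0.13079 +0.10847]
    [+0.11178 +0.97980 +0.16581]
    [-0.12796 -0.15127 +0.98017]
t = (0.1200, -0.1988, 1.3027) m
M0: Pc = R·M0+t = (-0.01841, -0.09117, +1.29981); u = 821.8·(-0.01841)/1.29981 + 314.9 = 303.2576, v = 773.7·(-0.09117)/1.29981 + 248.9 = 194.6343
M1: Pc = R·M1+t = (+0.22598, -0.06344, +1.26807); u = 821.8·(+0.22598)/1.26807 + 314.9 = 461.3504, v = 773.7·(-0.06344)/1.26807 + 248.9 = 210.1908
M2: Pc = R·M2+t = (+0.25841, -0.30643, +1.30559); u = 821.8·(+0.25841)/1.30559 + 314.9 = 477.5581, v = 773.7·(-0.30643)/1.30559 + 248.9 = 67.3055
M3: Pc = R·M3+t = (+0.01402, -0.33416, +1.33733); u = 821.8·(+0.01402)/1.33733 + 314.9 = 323.5157, v = 773.7·(-0.33416)/1.33733 + 248.9 = 55.5760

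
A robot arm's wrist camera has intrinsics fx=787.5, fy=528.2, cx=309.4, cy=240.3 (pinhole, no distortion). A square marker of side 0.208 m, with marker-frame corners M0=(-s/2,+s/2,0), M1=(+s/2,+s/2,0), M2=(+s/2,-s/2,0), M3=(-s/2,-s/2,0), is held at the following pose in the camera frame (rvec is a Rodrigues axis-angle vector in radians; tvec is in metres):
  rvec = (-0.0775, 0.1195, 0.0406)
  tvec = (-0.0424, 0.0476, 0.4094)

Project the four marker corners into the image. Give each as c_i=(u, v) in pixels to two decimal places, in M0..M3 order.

Intrinsics K: fx=787.5, fy=528.2, cx=309.4, cy=240.3
Marker side s = 0.208 m; corners in marker frame (Z=0):
  M0 = (-0.1040, +0.1040, 0)
  M1 = (+0.1040, +0.1040, 0)
  M2 = (+0.1040, -0.1040, 0)
  M3 = (-0.1040, -0.1040, 0)
rvec = (-0.0775, 0.1195, 0.0406), |rvec| = θ = 0.14810 rad = 8.486°
Rodrigues: sinθ=0.14756, 1−cosθ=0.01095; R = I + sinθ·[k]× + (1−cosθ)·[k]×²:
    [+0.99205 -0.04507 +0.11749]
    [+0.03583 +0.99618 +0.07964]
    [-0.12063 -0.07480 +0.98988]
t = (-0.0424, 0.0476, 0.4094) m
M0: Pc = R·M0+t = (-0.15026, +0.14748, +0.41417); u = 787.5·(-0.15026)/0.41417 + 309.4 = 23.6930, v = 528.2·(+0.14748)/0.41417 + 240.3 = 428.3811
M1: Pc = R·M1+t = (+0.05609, +0.15493, +0.38908); u = 787.5·(+0.05609)/0.38908 + 309.4 = 422.9188, v = 528.2·(+0.15493)/0.38908 + 240.3 = 450.6281
M2: Pc = R·M2+t = (+0.06546, -0.05228, +0.40463); u = 787.5·(+0.06546)/0.40463 + 309.4 = 436.8006, v = 528.2·(-0.05228)/0.40463 + 240.3 = 172.0594
M3: Pc = R·M3+t = (-0.14089, -0.05973, +0.42972); u = 787.5·(-0.14089)/0.42972 + 309.4 = 51.2176, v = 528.2·(-0.05973)/0.42972 + 240.3 = 166.8836

c0=(23.69, 428.38) c1=(422.92, 450.63) c2=(436.80, 172.06) c3=(51.22, 166.88)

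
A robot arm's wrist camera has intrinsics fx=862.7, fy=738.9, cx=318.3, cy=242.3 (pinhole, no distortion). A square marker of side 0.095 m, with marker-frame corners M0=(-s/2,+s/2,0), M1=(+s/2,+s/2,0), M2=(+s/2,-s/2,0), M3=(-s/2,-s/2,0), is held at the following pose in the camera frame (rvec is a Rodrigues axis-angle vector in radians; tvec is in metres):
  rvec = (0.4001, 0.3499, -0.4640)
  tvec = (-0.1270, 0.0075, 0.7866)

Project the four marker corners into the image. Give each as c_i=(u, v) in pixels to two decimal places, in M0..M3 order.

c0=(167.45, 299.54) c1=(247.87, 270.10) c2=(191.60, 194.71) c3=(111.15, 228.89)

Intrinsics K: fx=862.7, fy=738.9, cx=318.3, cy=242.3
Marker side s = 0.095 m; corners in marker frame (Z=0):
  M0 = (-0.0475, +0.0475, 0)
  M1 = (+0.0475, +0.0475, 0)
  M2 = (+0.0475, -0.0475, 0)
  M3 = (-0.0475, -0.0475, 0)
rvec = (0.4001, 0.3499, -0.4640), |rvec| = θ = 0.70555 rad = 40.425°
Rodrigues: sinθ=0.64846, 1−cosθ=0.23875; R = I + sinθ·[k]× + (1−cosθ)·[k]×²:
    [+0.83803 +0.49359 +0.23255]
    [-0.35931 +0.81997 -0.44559]
    [-0.41062 +0.28986 +0.86451]
t = (-0.1270, 0.0075, 0.7866) m
M0: Pc = R·M0+t = (-0.14336, +0.06352, +0.81987); u = 862.7·(-0.14336)/0.81987 + 318.3 = 167.4506, v = 738.9·(+0.06352)/0.81987 + 242.3 = 299.5428
M1: Pc = R·M1+t = (-0.06375, +0.02938, +0.78086); u = 862.7·(-0.06375)/0.78086 + 318.3 = 247.8709, v = 738.9·(+0.02938)/0.78086 + 242.3 = 270.1025
M2: Pc = R·M2+t = (-0.11064, -0.04852, +0.75333); u = 862.7·(-0.11064)/0.75333 + 318.3 = 191.5974, v = 738.9·(-0.04852)/0.75333 + 242.3 = 194.7134
M3: Pc = R·M3+t = (-0.19025, -0.01438, +0.79234); u = 862.7·(-0.19025)/0.79234 + 318.3 = 111.1527, v = 738.9·(-0.01438)/0.79234 + 242.3 = 228.8885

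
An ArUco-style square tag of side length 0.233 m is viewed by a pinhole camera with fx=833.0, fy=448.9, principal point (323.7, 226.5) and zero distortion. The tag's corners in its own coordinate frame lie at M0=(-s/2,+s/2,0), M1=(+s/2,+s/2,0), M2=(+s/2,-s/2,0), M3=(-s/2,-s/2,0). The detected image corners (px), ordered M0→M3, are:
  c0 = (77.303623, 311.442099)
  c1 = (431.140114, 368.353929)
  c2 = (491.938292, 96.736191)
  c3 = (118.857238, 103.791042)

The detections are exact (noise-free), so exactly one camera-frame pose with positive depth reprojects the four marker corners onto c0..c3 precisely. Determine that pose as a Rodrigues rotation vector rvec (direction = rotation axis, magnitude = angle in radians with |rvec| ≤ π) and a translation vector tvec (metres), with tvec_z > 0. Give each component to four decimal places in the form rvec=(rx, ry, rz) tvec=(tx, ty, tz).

rvec=(-0.0028, 0.5350, 0.1202) tvec=(-0.0363, -0.0071, 0.4415)

Intrinsics K: fx=833.0, fy=448.9, cx=323.7, cy=226.5
Marker side s = 0.233 m; corners in marker frame (Z=0):
  M0 = (-0.1165, +0.1165, 0)
  M1 = (+0.1165, +0.1165, 0)
  M2 = (+0.1165, -0.1165, 0)
  M3 = (-0.1165, -0.1165, 0)
Detected image corners:
  c0 = (77.303623, 311.442099) px
  c1 = (431.140114, 368.353929) px
  c2 = (491.938292, 96.736191) px
  c3 = (118.857238, 103.791042) px
Planar DLT: solve 8×8 A·h = b for H (H[2,2]=1):
  H  [+1237.14292 -195.91113 +255.21805]
  H  [-145.59307 +1024.34701 +219.31454]
  H  [-1.15240 +0.06499 +1.00000]
B = K⁻¹H; ‖b₁‖=2.265077, ‖b₂‖=2.265077; λ = 2/(‖b₁‖+‖b₂‖) = 0.441486, sign → tz>0 ⇒ λ=+0.441486
r₁ = λ·B[:,0] = (+0.85339,+0.11352,-0.50877); r₂ = λ·B[:,1] = (-0.11498,+0.99295,+0.02869)
r₃ = r₁×r₂ = (+0.50844,+0.03401,+0.86042); SVD([r₁ r₂ r₃]) → R = UVᵀ:
  R  [+0.85339 -0.11498 +0.50844]
  R  [+0.11352 +0.99295 +0.03401]
  R  [-0.50877 +0.02869 +0.86042]
t = (-0.03630, -0.00707, +0.44149) m
tr R = 2.706764; θ = arccos((tr R − 1)/2) = 0.548358 rad = 31.419°
axis k = ((R−Rᵀ)₃₂, (R−Rᵀ)₁₃, (R−Rᵀ)₂₁) / (2 sinθ) = (-0.005107, +0.975673, +0.219170)
rvec = θ·k = (-0.002801, +0.535018, +0.120183)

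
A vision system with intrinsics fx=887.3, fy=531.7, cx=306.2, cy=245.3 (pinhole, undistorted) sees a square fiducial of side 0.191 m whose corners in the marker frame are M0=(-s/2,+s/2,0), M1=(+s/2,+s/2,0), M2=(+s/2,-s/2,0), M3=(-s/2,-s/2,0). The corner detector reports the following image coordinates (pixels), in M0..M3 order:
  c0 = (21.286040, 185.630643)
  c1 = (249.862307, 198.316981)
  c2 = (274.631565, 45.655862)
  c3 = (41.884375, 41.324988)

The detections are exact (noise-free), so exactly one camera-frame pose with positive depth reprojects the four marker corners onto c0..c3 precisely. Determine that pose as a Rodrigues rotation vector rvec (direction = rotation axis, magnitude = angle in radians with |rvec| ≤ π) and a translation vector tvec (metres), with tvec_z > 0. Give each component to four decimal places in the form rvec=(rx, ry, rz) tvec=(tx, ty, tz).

rvec=(0.0344, 0.2089, 0.1044) tvec=(-0.1261, -0.1646, 0.6878)

Intrinsics K: fx=887.3, fy=531.7, cx=306.2, cy=245.3
Marker side s = 0.191 m; corners in marker frame (Z=0):
  M0 = (-0.0955, +0.0955, 0)
  M1 = (+0.0955, +0.0955, 0)
  M2 = (+0.0955, -0.0955, 0)
  M3 = (-0.0955, -0.0955, 0)
Detected image corners:
  c0 = (21.286040, 185.630643) px
  c1 = (249.862307, 198.316981) px
  c2 = (274.631565, 45.655862) px
  c3 = (41.884375, 41.324988) px
Planar DLT: solve 8×8 A·h = b for H (H[2,2]=1):
  H  [+1163.75077 -108.85408 +143.55912]
  H  [+9.55739 +784.46823 +118.07410]
  H  [-0.29836 +0.06533 +1.00000]
B = K⁻¹H; ‖b₁‖=1.454002, ‖b₂‖=1.454002; λ = 2/(‖b₁‖+‖b₂‖) = 0.687757, sign → tz>0 ⇒ λ=+0.687757
r₁ = λ·B[:,0] = (+0.97285,+0.10703,-0.20520); r₂ = λ·B[:,1] = (-0.09988,+0.99398,+0.04493)
r₃ = r₁×r₂ = (+0.20878,-0.02322,+0.97769); SVD([r₁ r₂ r₃]) → R = UVᵀ:
  R  [+0.97285 -0.09988 +0.20878]
  R  [+0.10703 +0.99398 -0.02322]
  R  [-0.20520 +0.04493 +0.97769]
t = (-0.12606, -0.16457, +0.68776) m
tr R = 2.944523; θ = arccos((tr R − 1)/2) = 0.236084 rad = 13.527°
axis k = ((R−Rᵀ)₃₂, (R−Rᵀ)₁₃, (R−Rᵀ)₂₁) / (2 sinθ) = (+0.145680, +0.884950, +0.442312)
rvec = θ·k = (+0.034393, +0.208923, +0.104423)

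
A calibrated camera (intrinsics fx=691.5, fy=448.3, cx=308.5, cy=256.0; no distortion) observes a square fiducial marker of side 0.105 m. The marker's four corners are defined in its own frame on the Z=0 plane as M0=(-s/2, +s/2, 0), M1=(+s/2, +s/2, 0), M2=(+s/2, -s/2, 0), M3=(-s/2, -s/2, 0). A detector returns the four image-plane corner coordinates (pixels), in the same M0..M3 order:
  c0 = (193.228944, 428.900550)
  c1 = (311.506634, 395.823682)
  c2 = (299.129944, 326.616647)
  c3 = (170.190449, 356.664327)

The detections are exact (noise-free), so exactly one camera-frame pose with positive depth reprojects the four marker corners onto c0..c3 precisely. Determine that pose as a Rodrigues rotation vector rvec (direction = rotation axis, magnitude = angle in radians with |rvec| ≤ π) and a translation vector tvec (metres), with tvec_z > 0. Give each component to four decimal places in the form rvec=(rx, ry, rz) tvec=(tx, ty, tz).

Intrinsics K: fx=691.5, fy=448.3, cx=308.5, cy=256.0
Marker side s = 0.105 m; corners in marker frame (Z=0):
  M0 = (-0.0525, +0.0525, 0)
  M1 = (+0.0525, +0.0525, 0)
  M2 = (+0.0525, -0.0525, 0)
  M3 = (-0.0525, -0.0525, 0)
Detected image corners:
  c0 = (193.228944, 428.900550) px
  c1 = (311.506634, 395.823682) px
  c2 = (299.129944, 326.616647) px
  c3 = (170.190449, 356.664327) px
Planar DLT: solve 8×8 A·h = b for H (H[2,2]=1):
  H  [+1352.59114 +341.34719 +246.20952]
  H  [-26.67945 +943.36663 +377.72955]
  H  [+0.72800 +0.71718 +1.00000]
B = K⁻¹H; ‖b₁‖=1.848453, ‖b₂‖=1.848453; λ = 2/(‖b₁‖+‖b₂‖) = 0.540993, sign → tz>0 ⇒ λ=+0.540993
r₁ = λ·B[:,0] = (+0.88249,-0.25710,+0.39384); r₂ = λ·B[:,1] = (+0.09396,+0.91686,+0.38799)
r₃ = r₁×r₂ = (-0.46085,-0.30539,+0.83328); SVD([r₁ r₂ r₃]) → R = UVᵀ:
  R  [+0.88249 +0.09396 -0.46085]
  R  [-0.25710 +0.91686 -0.30539]
  R  [+0.39384 +0.38799 +0.83328]
t = (-0.04873, +0.14690, +0.54099) m
tr R = 2.632629; θ = arccos((tr R − 1)/2) = 0.615795 rad = 35.282°
axis k = ((R−Rᵀ)₃₂, (R−Rᵀ)₁₃, (R−Rᵀ)₂₁) / (2 sinθ) = (+0.600221, -0.739857, -0.303887)
rvec = θ·k = (+0.369613, -0.455600, -0.187132)

rvec=(0.3696, -0.4556, -0.1871) tvec=(-0.0487, 0.1469, 0.5410)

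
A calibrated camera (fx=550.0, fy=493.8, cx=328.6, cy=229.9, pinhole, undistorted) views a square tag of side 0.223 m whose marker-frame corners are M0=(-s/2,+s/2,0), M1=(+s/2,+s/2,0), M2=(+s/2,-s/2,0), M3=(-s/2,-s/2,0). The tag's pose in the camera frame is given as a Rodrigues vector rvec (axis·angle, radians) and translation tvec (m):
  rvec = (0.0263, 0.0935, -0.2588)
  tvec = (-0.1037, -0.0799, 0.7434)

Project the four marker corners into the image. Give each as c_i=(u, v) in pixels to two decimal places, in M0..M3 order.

Intrinsics K: fx=550.0, fy=493.8, cx=328.6, cy=229.9
Marker side s = 0.223 m; corners in marker frame (Z=0):
  M0 = (-0.1115, +0.1115, 0)
  M1 = (+0.1115, +0.1115, 0)
  M2 = (+0.1115, -0.1115, 0)
  M3 = (-0.1115, -0.1115, 0)
rvec = (0.0263, 0.0935, -0.2588), |rvec| = θ = 0.27643 rad = 15.838°
Rodrigues: sinθ=0.27292, 1−cosθ=0.03796; R = I + sinθ·[k]× + (1−cosθ)·[k]×²:
    [+0.96238 +0.25674 +0.08893]
    [-0.25429 +0.96638 -0.03799]
    [-0.09570 +0.01394 +0.99531]
t = (-0.1037, -0.0799, 0.7434) m
M0: Pc = R·M0+t = (-0.18238, +0.05621, +0.75562); u = 550.0·(-0.18238)/0.75562 + 328.6 = 195.8509, v = 493.8·(+0.05621)/0.75562 + 229.9 = 266.6301
M1: Pc = R·M1+t = (+0.03223, -0.00050, +0.73428); u = 550.0·(+0.03223)/0.73428 + 328.6 = 352.7425, v = 493.8·(-0.00050)/0.73428 + 229.9 = 229.5621
M2: Pc = R·M2+t = (-0.02502, -0.21601, +0.73118); u = 550.0·(-0.02502)/0.73118 + 328.6 = 309.7789, v = 493.8·(-0.21601)/0.73118 + 229.9 = 84.0206
M3: Pc = R·M3+t = (-0.23963, -0.15930, +0.75252); u = 550.0·(-0.23963)/0.75252 + 328.6 = 153.4574, v = 493.8·(-0.15930)/0.75252 + 229.9 = 125.3691

c0=(195.85, 266.63) c1=(352.74, 229.56) c2=(309.78, 84.02) c3=(153.46, 125.37)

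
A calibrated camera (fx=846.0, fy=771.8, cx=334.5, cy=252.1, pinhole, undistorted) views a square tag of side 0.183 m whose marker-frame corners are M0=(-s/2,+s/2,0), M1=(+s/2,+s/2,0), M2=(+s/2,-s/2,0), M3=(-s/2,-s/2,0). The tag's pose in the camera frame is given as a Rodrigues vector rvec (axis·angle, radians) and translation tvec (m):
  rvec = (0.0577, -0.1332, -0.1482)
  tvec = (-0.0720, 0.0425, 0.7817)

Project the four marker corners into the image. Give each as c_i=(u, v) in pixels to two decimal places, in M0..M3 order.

Intrinsics K: fx=846.0, fy=771.8, cx=334.5, cy=252.1
Marker side s = 0.183 m; corners in marker frame (Z=0):
  M0 = (-0.0915, +0.0915, 0)
  M1 = (+0.0915, +0.0915, 0)
  M2 = (+0.0915, -0.0915, 0)
  M3 = (-0.0915, -0.0915, 0)
rvec = (0.0577, -0.1332, -0.1482), |rvec| = θ = 0.20745 rad = 11.886°
Rodrigues: sinθ=0.20596, 1−cosθ=0.02144; R = I + sinθ·[k]× + (1−cosθ)·[k]×²:
    [+0.98022 +0.14331 -0.13651]
    [-0.15097 +0.98740 -0.04745]
    [+0.12799 +0.06712 +0.98950]
t = (-0.0720, 0.0425, 0.7817) m
M0: Pc = R·M0+t = (-0.14858, +0.14666, +0.77613); u = 846.0·(-0.14858)/0.77613 + 334.5 = 172.5477, v = 771.8·(+0.14666)/0.77613 + 252.1 = 397.9422
M1: Pc = R·M1+t = (+0.03080, +0.11903, +0.79955); u = 846.0·(+0.03080)/0.79955 + 334.5 = 367.0923, v = 771.8·(+0.11903)/0.79955 + 252.1 = 367.0018
M2: Pc = R·M2+t = (+0.00458, -0.06166, +0.78727); u = 846.0·(+0.00458)/0.78727 + 334.5 = 339.4185, v = 771.8·(-0.06166)/0.78727 + 252.1 = 191.6510
M3: Pc = R·M3+t = (-0.17480, -0.03403, +0.76385); u = 846.0·(-0.17480)/0.76385 + 334.5 = 140.8969, v = 771.8·(-0.03403)/0.76385 + 252.1 = 217.7123

c0=(172.55, 397.94) c1=(367.09, 367.00) c2=(339.42, 191.65) c3=(140.90, 217.71)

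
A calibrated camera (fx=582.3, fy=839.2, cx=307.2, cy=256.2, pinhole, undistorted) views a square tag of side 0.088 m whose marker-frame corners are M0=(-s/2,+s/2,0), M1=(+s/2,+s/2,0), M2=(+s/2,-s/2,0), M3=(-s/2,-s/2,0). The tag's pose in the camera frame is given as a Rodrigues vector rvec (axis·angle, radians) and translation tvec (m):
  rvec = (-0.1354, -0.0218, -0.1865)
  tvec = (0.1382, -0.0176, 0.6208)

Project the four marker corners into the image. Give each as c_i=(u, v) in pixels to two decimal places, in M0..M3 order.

Intrinsics K: fx=582.3, fy=839.2, cx=307.2, cy=256.2
Marker side s = 0.088 m; corners in marker frame (Z=0):
  M0 = (-0.0440, +0.0440, 0)
  M1 = (+0.0440, +0.0440, 0)
  M2 = (+0.0440, -0.0440, 0)
  M3 = (-0.0440, -0.0440, 0)
rvec = (-0.1354, -0.0218, -0.1865), |rvec| = θ = 0.23150 rad = 13.264°
Rodrigues: sinθ=0.22943, 1−cosθ=0.02668; R = I + sinθ·[k]× + (1−cosθ)·[k]×²:
    [+0.98245 +0.18631 -0.00904]
    [-0.18337 +0.97356 +0.13622]
    [+0.03418 -0.13217 +0.99064]
t = (0.1382, -0.0176, 0.6208) m
M0: Pc = R·M0+t = (+0.10317, +0.03330, +0.61348); u = 582.3·(+0.10317)/0.61348 + 307.2 = 405.1260, v = 839.2·(+0.03330)/0.61348 + 256.2 = 301.7589
M1: Pc = R·M1+t = (+0.18963, +0.01717, +0.61649); u = 582.3·(+0.18963)/0.61649 + 307.2 = 486.3094, v = 839.2·(+0.01717)/0.61649 + 256.2 = 279.5707
M2: Pc = R·M2+t = (+0.17323, -0.06850, +0.62812); u = 582.3·(+0.17323)/0.62812 + 307.2 = 467.7937, v = 839.2·(-0.06850)/0.62812 + 256.2 = 164.6739
M3: Pc = R·M3+t = (+0.08677, -0.05237, +0.62511); u = 582.3·(+0.08677)/0.62511 + 307.2 = 388.0318, v = 839.2·(-0.05237)/0.62511 + 256.2 = 185.8965

c0=(405.13, 301.76) c1=(486.31, 279.57) c2=(467.79, 164.67) c3=(388.03, 185.90)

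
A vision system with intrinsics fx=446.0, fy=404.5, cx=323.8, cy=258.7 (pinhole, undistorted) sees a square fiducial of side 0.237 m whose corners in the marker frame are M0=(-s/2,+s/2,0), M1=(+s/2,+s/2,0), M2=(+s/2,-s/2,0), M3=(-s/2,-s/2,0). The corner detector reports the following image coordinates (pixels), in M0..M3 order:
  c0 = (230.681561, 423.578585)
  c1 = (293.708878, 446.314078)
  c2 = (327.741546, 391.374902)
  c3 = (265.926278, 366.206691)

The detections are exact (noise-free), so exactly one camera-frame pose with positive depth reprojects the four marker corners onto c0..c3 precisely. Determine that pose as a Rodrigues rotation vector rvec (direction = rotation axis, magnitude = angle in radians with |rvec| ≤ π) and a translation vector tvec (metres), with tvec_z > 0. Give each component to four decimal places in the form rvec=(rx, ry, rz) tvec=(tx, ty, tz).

rvec=(0.0895, -0.2516, 0.5019) tvec=(-0.1446, 0.5422, 1.4773)

Intrinsics K: fx=446.0, fy=404.5, cx=323.8, cy=258.7
Marker side s = 0.237 m; corners in marker frame (Z=0):
  M0 = (-0.1185, +0.1185, 0)
  M1 = (+0.1185, +0.1185, 0)
  M2 = (+0.1185, -0.1185, 0)
  M3 = (-0.1185, -0.1185, 0)
Detected image corners:
  c0 = (230.681561, 423.578585) px
  c1 = (293.708878, 446.314078) px
  c2 = (327.741546, 391.374902) px
  c3 = (265.926278, 366.206691) px
Planar DLT: solve 8×8 A·h = b for H (H[2,2]=1):
  H  [+312.59781 -141.69325 +280.13336]
  H  [+172.68740 +243.25283 +407.17090]
  H  [+0.17606 +0.01577 +1.00000]
B = K⁻¹H; ‖b₁‖=0.676904, ‖b₂‖=0.676904; λ = 2/(‖b₁‖+‖b₂‖) = 1.477314, sign → tz>0 ⇒ λ=+1.477314
r₁ = λ·B[:,0] = (+0.84660,+0.46434,+0.26010); r₂ = λ·B[:,1] = (-0.48625,+0.87351,+0.02330)
r₃ = r₁×r₂ = (-0.21638,-0.14620,+0.96530); SVD([r₁ r₂ r₃]) → R = UVᵀ:
  R  [+0.84660 -0.48625 -0.21638]
  R  [+0.46434 +0.87351 -0.14620]
  R  [+0.26010 +0.02330 +0.96530]
t = (-0.14464, +0.54225, +1.47731) m
tr R = 2.685410; θ = arccos((tr R − 1)/2) = 0.568508 rad = 32.573°
axis k = ((R−Rᵀ)₃₂, (R−Rᵀ)₁₃, (R−Rᵀ)₂₁) / (2 sinθ) = (+0.157416, -0.442516, +0.882836)
rvec = θ·k = (+0.089492, -0.251574, +0.501900)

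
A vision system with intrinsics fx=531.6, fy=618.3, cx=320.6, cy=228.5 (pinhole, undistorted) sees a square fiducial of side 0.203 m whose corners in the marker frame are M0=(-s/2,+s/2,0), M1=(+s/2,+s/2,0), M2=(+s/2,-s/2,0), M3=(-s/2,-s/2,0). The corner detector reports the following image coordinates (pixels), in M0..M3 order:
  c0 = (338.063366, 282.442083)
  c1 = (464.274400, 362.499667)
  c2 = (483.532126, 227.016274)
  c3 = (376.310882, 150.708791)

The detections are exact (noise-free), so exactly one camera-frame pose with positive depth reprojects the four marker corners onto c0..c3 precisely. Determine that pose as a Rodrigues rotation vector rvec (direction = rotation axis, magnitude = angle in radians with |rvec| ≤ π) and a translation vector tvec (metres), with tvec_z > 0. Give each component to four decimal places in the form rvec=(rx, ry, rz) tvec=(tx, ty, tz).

rvec=(-0.5282, -0.3607, 0.4295) tvec=(0.1387, 0.0285, 0.7547)

Intrinsics K: fx=531.6, fy=618.3, cx=320.6, cy=228.5
Marker side s = 0.203 m; corners in marker frame (Z=0):
  M0 = (-0.1015, +0.1015, 0)
  M1 = (+0.1015, +0.1015, 0)
  M2 = (+0.1015, -0.1015, 0)
  M3 = (-0.1015, -0.1015, 0)
Detected image corners:
  c0 = (338.063366, 282.442083) px
  c1 = (464.274400, 362.499667) px
  c2 = (483.532126, 227.016274) px
  c3 = (376.310882, 150.708791) px
Planar DLT: solve 8×8 A·h = b for H (H[2,2]=1):
  H  [+691.60769 -443.72706 +418.32302]
  H  [+458.35448 +471.73405 +251.86194]
  H  [+0.28906 -0.73027 +1.00000]
B = K⁻¹H; ‖b₁‖=1.324954, ‖b₂‖=1.324954; λ = 2/(‖b₁‖+‖b₂‖) = 0.754743, sign → tz>0 ⇒ λ=+0.754743
r₁ = λ·B[:,0] = (+0.85034,+0.47888,+0.21817); r₂ = λ·B[:,1] = (-0.29758,+0.77952,-0.55117)
r₃ = r₁×r₂ = (-0.43401,+0.40376,+0.80537); SVD([r₁ r₂ r₃]) → R = UVᵀ:
  R  [+0.85034 -0.29758 -0.43401]
  R  [+0.47888 +0.77952 +0.40376]
  R  [+0.21817 -0.55117 +0.80537]
t = (+0.13874, +0.02852, +0.75474) m
tr R = 2.435234; θ = arccos((tr R − 1)/2) = 0.770422 rad = 44.142°
axis k = ((R−Rᵀ)₃₂, (R−Rᵀ)₁₃, (R−Rᵀ)₂₁) / (2 sinθ) = (-0.685578, -0.468222, +0.557451)
rvec = θ·k = (-0.528184, -0.360728, +0.429472)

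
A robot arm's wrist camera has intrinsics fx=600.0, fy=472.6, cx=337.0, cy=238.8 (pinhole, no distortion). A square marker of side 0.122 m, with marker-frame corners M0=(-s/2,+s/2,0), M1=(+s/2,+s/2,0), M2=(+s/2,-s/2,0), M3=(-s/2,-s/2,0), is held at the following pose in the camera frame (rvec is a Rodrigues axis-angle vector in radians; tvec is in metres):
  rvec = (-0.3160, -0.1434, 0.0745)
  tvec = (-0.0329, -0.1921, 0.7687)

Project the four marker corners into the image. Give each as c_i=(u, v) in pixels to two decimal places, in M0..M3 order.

c0=(259.18, 149.53) c1=(356.20, 158.64) c2=(359.92, 93.83) c3=(267.75, 83.86)

Intrinsics K: fx=600.0, fy=472.6, cx=337.0, cy=238.8
Marker side s = 0.122 m; corners in marker frame (Z=0):
  M0 = (-0.0610, +0.0610, 0)
  M1 = (+0.0610, +0.0610, 0)
  M2 = (+0.0610, -0.0610, 0)
  M3 = (-0.0610, -0.0610, 0)
rvec = (-0.3160, -0.1434, 0.0745), |rvec| = θ = 0.35492 rad = 20.336°
Rodrigues: sinθ=0.34752, 1−cosθ=0.06233; R = I + sinθ·[k]× + (1−cosθ)·[k]×²:
    [+0.98708 -0.05053 -0.15206]
    [+0.09537 +0.94785 +0.30412]
    [+0.12876 -0.31469 +0.94042]
t = (-0.0329, -0.1921, 0.7687) m
M0: Pc = R·M0+t = (-0.09619, -0.14010, +0.74165); u = 600.0·(-0.09619)/0.74165 + 337.0 = 259.1784, v = 472.6·(-0.14010)/0.74165 + 238.8 = 149.5252
M1: Pc = R·M1+t = (+0.02423, -0.12846, +0.75736); u = 600.0·(+0.02423)/0.75736 + 337.0 = 356.1955, v = 472.6·(-0.12846)/0.75736 + 238.8 = 158.6370
M2: Pc = R·M2+t = (+0.03039, -0.24410, +0.79575); u = 600.0·(+0.03039)/0.79575 + 337.0 = 359.9172, v = 472.6·(-0.24410)/0.79575 + 238.8 = 93.8271
M3: Pc = R·M3+t = (-0.09003, -0.25574, +0.78004); u = 600.0·(-0.09003)/0.78004 + 337.0 = 267.7500, v = 472.6·(-0.25574)/0.78004 + 238.8 = 83.8585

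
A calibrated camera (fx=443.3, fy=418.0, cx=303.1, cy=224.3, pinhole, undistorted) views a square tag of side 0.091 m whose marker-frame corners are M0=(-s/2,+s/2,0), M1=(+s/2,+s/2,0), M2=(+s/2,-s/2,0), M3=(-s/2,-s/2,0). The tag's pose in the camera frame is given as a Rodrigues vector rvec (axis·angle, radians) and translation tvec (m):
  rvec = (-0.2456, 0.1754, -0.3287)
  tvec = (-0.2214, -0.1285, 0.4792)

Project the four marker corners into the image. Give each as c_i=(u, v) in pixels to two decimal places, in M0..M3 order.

c0=(68.53, 161.26) c1=(144.01, 131.68) c2=(127.28, 64.41) c3=(55.87, 94.16)

Intrinsics K: fx=443.3, fy=418.0, cx=303.1, cy=224.3
Marker side s = 0.091 m; corners in marker frame (Z=0):
  M0 = (-0.0455, +0.0455, 0)
  M1 = (+0.0455, +0.0455, 0)
  M2 = (+0.0455, -0.0455, 0)
  M3 = (-0.0455, -0.0455, 0)
rvec = (-0.2456, 0.1754, -0.3287), |rvec| = θ = 0.44624 rad = 25.568°
Rodrigues: sinθ=0.43157, 1−cosθ=0.09792; R = I + sinθ·[k]× + (1−cosθ)·[k]×²:
    [+0.93174 +0.29672 +0.20934]
    [-0.33908 +0.91721 +0.20918]
    [-0.12994 -0.26588 +0.95521]
t = (-0.2214, -0.1285, 0.4792) m
M0: Pc = R·M0+t = (-0.25029, -0.07134, +0.47301); u = 443.3·(-0.25029)/0.47301 + 303.1 = 68.5297, v = 418.0·(-0.07134)/0.47301 + 224.3 = 161.2583
M1: Pc = R·M1+t = (-0.16551, -0.10220, +0.46119); u = 443.3·(-0.16551)/0.46119 + 303.1 = 144.0149, v = 418.0·(-0.10220)/0.46119 + 224.3 = 131.6751
M2: Pc = R·M2+t = (-0.19251, -0.18566, +0.48539); u = 443.3·(-0.19251)/0.48539 + 303.1 = 127.2849, v = 418.0·(-0.18566)/0.48539 + 224.3 = 64.4139
M3: Pc = R·M3+t = (-0.27729, -0.15480, +0.49721); u = 443.3·(-0.27729)/0.49721 + 303.1 = 55.8709, v = 418.0·(-0.15480)/0.49721 + 224.3 = 94.1571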